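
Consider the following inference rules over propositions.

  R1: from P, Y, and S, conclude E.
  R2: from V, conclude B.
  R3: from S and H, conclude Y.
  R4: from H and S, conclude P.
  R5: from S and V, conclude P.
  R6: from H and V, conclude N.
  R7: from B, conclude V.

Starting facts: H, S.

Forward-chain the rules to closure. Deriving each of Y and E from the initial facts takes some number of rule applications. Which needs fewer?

Y: From S and H, R3 gives Y. [1 rule application]
E: H and S hold, so P follows (R4). S and H hold, so Y follows (R3). From P, Y, and S, R1 gives E. [3 rule applications]
Y needs fewer.

Y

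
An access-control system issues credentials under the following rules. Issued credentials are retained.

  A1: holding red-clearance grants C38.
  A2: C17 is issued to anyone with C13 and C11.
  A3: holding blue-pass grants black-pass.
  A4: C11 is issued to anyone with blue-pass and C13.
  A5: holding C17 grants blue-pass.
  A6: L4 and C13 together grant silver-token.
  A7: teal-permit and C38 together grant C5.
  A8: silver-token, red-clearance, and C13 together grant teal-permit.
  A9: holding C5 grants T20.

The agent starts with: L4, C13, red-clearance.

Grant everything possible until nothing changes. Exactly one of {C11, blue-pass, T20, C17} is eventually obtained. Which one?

Holding L4 and C13 grants silver-token (A6).
Holding red-clearance grants C38 (A1).
Holding silver-token, red-clearance, and C13 grants teal-permit (A8).
Holding teal-permit and C38 grants C5 (A7).
Holding C5 grants T20 (A9).
blue-pass would need C17 (A5), but C17 is never granted. C17 would need C13 and C11 (A2), but C11 is never granted. C11 would need blue-pass and C13 (A4), but blue-pass is never granted.

T20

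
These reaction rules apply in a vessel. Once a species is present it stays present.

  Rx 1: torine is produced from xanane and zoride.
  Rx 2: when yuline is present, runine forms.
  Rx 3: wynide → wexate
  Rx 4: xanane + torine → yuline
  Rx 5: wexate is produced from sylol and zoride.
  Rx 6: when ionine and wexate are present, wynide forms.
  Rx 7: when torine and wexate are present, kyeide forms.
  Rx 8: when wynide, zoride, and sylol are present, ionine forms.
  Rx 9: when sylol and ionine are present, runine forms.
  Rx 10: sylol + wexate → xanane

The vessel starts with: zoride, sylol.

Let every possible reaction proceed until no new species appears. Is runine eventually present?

Yes

sylol and zoride present → wexate forms (Rx 5).
sylol and wexate present → xanane forms (Rx 10).
xanane and zoride present → torine forms (Rx 1).
xanane and torine present → yuline forms (Rx 4).
yuline present → runine forms (Rx 2).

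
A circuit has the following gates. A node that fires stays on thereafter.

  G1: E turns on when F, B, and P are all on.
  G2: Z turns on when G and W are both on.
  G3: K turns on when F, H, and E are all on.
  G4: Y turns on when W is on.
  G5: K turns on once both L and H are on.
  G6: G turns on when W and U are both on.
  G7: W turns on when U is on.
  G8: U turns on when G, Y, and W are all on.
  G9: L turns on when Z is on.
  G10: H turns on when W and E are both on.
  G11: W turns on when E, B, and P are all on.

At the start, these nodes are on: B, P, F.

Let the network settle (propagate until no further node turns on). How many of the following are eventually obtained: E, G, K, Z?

2

F, B, and P are on, so E turns on (G1).
E, B, and P are on, so W turns on (G11).
W and E are on, so H turns on (G10).
F, H, and E are on, so K turns on (G3).
E: reached.
G would need W and U (G6), but U never turns on.
K: reached.
Z would need G and W (G2), but G never turns on.
Reached: E and K — 2 of the 4.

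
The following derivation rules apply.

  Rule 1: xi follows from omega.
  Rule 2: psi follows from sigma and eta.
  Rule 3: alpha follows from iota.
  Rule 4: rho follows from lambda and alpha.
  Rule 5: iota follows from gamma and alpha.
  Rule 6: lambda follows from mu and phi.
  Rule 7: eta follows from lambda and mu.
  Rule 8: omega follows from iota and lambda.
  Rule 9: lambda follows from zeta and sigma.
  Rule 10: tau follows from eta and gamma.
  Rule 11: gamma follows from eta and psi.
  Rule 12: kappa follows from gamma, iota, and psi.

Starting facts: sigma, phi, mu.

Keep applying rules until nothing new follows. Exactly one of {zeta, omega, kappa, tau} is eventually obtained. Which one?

tau

mu and phi hold, so lambda follows (Rule 6).
From lambda and mu, Rule 7 gives eta.
From sigma and eta, Rule 2 gives psi.
From eta and psi, Rule 11 gives gamma.
eta and gamma hold, so tau follows (Rule 10).
omega would need iota and lambda (Rule 8), but iota is never established. No rule produces zeta, and it is not given. kappa would need gamma, iota, and psi (Rule 12), but iota is never established.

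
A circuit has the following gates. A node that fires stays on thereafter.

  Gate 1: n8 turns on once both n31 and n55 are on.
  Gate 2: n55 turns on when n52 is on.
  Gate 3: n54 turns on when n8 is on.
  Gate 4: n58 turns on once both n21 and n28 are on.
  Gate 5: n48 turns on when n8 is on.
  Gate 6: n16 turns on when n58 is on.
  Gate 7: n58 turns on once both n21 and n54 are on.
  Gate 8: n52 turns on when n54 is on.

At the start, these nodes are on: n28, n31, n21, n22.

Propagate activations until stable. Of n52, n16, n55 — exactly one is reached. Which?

n16

Gate 4: n21 and n28 on → n58 on.
n58 is on, so n16 turns on (Gate 6).
n52 would need n54 (Gate 8), but n54 never turns on. n55 would need n52 (Gate 2), but n52 never turns on.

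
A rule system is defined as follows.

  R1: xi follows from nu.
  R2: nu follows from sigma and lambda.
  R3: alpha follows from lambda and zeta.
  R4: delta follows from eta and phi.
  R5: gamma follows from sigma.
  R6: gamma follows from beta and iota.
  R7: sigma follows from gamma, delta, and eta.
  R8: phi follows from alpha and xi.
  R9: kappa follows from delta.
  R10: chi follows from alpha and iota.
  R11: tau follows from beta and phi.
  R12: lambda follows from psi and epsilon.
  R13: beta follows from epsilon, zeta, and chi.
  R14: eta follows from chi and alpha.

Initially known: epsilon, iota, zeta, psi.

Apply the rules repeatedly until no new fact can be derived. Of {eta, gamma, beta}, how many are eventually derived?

psi and epsilon hold, so lambda follows (R12).
lambda and zeta hold, so alpha follows (R3).
From alpha and iota, R10 gives chi.
From chi and alpha, R14 gives eta.
epsilon, zeta, and chi hold, so beta follows (R13).
beta and iota hold, so gamma follows (R6).
eta: reached.
gamma: reached.
beta: reached.
All 3 are reached.

3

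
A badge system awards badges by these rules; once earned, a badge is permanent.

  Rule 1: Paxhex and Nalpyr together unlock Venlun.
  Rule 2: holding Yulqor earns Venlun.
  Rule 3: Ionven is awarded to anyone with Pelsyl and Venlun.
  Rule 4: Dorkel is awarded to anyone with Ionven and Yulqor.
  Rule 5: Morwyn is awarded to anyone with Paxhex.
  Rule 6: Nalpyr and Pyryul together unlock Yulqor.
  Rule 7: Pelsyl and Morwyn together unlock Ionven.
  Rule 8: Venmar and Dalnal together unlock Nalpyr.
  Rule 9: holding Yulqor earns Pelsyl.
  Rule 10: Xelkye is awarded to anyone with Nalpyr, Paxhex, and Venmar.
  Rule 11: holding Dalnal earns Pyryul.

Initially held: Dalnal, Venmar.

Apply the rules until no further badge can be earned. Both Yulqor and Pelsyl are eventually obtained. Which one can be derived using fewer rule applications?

Yulqor: With Venmar and Dalnal, Nalpyr is earned (Rule 8). With Dalnal, Pyryul is earned (Rule 11). With Nalpyr and Pyryul, Yulqor is earned (Rule 6). [3 rule applications]
Pelsyl: With Venmar and Dalnal, Nalpyr is earned (Rule 8). With Dalnal, Pyryul is earned (Rule 11). With Nalpyr and Pyryul, Yulqor is earned (Rule 6). With Yulqor, Pelsyl is earned (Rule 9). [4 rule applications]
Yulqor needs fewer.

Yulqor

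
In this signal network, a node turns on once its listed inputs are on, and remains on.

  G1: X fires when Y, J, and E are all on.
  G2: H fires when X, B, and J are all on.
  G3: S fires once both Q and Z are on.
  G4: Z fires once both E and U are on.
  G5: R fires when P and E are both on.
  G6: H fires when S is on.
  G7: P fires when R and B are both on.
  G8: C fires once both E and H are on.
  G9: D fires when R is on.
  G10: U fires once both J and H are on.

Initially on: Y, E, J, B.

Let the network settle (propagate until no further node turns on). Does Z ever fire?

Yes

G1: Y, J, and E on → X on.
G2: X, B, and J on → H on.
J and H are on, so U fires (G10).
E and U are on, so Z fires (G4).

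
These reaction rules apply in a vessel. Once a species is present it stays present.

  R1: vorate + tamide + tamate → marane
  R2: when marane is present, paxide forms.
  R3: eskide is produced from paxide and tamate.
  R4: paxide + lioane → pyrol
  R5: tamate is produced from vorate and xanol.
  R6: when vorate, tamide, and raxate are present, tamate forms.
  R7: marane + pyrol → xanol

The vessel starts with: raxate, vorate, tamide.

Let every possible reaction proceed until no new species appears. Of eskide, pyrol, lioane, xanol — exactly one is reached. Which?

vorate, tamide, and raxate present → tamate forms (R6).
vorate, tamide, and tamate present → marane forms (R1).
marane present → paxide forms (R2).
paxide and tamate present → eskide forms (R3).
xanol would need marane and pyrol (R7), but pyrol never forms. No rule produces lioane, and it is not given. pyrol would need paxide and lioane (R4), but lioane never forms.

eskide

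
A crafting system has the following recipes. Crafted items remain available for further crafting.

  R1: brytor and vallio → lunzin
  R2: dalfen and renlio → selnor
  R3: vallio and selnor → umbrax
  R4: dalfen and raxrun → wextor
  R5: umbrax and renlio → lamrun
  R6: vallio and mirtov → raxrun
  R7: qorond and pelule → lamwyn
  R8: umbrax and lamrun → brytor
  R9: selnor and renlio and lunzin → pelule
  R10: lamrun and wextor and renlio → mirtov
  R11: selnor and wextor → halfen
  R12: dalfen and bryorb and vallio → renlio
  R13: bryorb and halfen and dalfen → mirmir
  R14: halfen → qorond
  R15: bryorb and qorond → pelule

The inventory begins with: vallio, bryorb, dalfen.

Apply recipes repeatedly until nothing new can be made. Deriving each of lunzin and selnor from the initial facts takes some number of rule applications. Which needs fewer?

selnor: Using R12, dalfen, bryorb, and vallio make renlio. Using R2, dalfen and renlio make selnor. [2 rule applications]
lunzin: dalfen and bryorb and vallio → renlio (R12). dalfen and renlio → selnor (R2). Using R3, vallio and selnor make umbrax. Using R5, umbrax and renlio make lamrun. umbrax and lamrun → brytor (R8). brytor and vallio → lunzin (R1). [6 rule applications]
selnor needs fewer.

selnor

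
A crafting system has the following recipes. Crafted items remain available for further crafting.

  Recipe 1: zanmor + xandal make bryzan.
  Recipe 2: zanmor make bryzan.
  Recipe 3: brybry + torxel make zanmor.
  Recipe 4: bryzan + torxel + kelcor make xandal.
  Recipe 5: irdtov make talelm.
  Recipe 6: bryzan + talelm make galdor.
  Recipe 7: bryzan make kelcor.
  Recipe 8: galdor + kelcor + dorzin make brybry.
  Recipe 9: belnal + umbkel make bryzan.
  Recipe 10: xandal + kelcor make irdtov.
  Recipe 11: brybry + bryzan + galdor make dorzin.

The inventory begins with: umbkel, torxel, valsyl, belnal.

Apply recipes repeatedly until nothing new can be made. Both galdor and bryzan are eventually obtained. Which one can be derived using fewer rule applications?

bryzan

bryzan: Using Recipe 9, belnal and umbkel make bryzan. [1 rule application]
galdor: belnal + umbkel → bryzan (Recipe 9). bryzan → kelcor (Recipe 7). Using Recipe 4, bryzan, torxel, and kelcor make xandal. xandal + kelcor → irdtov (Recipe 10). Using Recipe 5, irdtov makes talelm. bryzan + talelm → galdor (Recipe 6). [6 rule applications]
bryzan needs fewer.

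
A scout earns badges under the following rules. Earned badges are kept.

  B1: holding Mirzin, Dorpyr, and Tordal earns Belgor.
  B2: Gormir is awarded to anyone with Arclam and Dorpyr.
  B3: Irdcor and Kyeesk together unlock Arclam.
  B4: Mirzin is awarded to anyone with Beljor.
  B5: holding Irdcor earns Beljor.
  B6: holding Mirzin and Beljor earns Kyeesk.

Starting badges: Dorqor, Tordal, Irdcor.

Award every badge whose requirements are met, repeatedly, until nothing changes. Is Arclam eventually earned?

With Irdcor, Beljor is earned (B5).
With Beljor, Mirzin is earned (B4).
With Mirzin and Beljor, Kyeesk is earned (B6).
With Irdcor and Kyeesk, Arclam is earned (B3).

Yes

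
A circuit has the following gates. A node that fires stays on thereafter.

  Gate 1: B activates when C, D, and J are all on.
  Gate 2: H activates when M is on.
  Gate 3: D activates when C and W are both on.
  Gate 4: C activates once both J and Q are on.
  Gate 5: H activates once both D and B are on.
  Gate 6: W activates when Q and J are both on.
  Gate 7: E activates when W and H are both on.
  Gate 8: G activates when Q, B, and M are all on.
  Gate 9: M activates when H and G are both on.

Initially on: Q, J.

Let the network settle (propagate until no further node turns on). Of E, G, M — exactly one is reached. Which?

E

Gate 6: Q and J on → W on.
J and Q are on, so C activates (Gate 4).
C and W are on, so D activates (Gate 3).
C, D, and J are on, so B activates (Gate 1).
D and B are on, so H activates (Gate 5).
W and H are on, so E activates (Gate 7).
M would need H and G (Gate 9), but G never turns on. G would need Q, B, and M (Gate 8), but M never turns on.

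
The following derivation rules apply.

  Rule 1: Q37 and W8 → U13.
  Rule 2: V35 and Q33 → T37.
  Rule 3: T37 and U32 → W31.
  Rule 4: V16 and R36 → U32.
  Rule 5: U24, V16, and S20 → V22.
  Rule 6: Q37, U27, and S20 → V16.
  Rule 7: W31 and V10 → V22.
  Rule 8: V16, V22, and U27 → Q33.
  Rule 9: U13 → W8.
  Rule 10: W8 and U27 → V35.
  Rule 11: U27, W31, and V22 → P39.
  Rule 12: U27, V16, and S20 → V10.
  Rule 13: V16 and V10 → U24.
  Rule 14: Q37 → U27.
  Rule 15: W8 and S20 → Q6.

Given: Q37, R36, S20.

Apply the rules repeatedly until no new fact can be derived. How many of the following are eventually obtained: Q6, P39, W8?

Q6 would need W8 and S20 (Rule 15), but W8 is never established.
P39 would need U27, W31, and V22 (Rule 11), but W31 is never established.
W8 would need U13 (Rule 9), but U13 is never established.
None of the 3 are reached.

0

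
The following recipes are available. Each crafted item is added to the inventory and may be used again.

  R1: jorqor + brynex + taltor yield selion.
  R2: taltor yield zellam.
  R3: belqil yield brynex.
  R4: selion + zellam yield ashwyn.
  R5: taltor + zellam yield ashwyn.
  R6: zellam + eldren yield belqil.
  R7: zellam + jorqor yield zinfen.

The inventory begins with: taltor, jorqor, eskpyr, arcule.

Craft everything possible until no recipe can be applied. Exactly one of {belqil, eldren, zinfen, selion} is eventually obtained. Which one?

taltor → zellam (R2).
zellam + jorqor → zinfen (R7).
selion would need jorqor, brynex, and taltor (R1), but brynex is never obtained. No rule produces eldren, and it is not given. belqil would need zellam and eldren (R6), but eldren is never obtained.

zinfen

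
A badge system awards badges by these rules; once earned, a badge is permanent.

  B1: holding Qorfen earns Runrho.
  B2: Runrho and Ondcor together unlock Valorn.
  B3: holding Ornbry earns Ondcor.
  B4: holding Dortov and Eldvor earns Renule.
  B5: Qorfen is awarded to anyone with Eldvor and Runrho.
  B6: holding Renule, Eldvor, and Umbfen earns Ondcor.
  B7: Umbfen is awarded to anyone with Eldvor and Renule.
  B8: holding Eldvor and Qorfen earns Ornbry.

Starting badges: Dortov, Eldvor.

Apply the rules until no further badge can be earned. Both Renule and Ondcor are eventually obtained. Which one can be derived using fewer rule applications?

Renule: With Dortov and Eldvor, Renule is earned (B4). [1 rule application]
Ondcor: With Dortov and Eldvor, Renule is earned (B4). With Eldvor and Renule, Umbfen is earned (B7). With Renule, Eldvor, and Umbfen, Ondcor is earned (B6). [3 rule applications]
Renule needs fewer.

Renule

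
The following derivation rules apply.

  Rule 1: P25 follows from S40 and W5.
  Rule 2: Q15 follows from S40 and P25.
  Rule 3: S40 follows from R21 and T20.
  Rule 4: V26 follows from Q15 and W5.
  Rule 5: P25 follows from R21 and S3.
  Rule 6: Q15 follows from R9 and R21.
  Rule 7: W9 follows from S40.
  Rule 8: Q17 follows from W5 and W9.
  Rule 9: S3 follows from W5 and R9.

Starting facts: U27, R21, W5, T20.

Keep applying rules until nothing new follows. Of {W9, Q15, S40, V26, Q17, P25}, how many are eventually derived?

6

From R21 and T20, Rule 3 gives S40.
S40 and W5 hold, so P25 follows (Rule 1).
S40 holds, so W9 follows (Rule 7).
S40 and P25 hold, so Q15 follows (Rule 2).
From W5 and W9, Rule 8 gives Q17.
From Q15 and W5, Rule 4 gives V26.
W9: reached.
Q15: reached.
S40: reached.
V26: reached.
Q17: reached.
P25: reached.
All 6 are reached.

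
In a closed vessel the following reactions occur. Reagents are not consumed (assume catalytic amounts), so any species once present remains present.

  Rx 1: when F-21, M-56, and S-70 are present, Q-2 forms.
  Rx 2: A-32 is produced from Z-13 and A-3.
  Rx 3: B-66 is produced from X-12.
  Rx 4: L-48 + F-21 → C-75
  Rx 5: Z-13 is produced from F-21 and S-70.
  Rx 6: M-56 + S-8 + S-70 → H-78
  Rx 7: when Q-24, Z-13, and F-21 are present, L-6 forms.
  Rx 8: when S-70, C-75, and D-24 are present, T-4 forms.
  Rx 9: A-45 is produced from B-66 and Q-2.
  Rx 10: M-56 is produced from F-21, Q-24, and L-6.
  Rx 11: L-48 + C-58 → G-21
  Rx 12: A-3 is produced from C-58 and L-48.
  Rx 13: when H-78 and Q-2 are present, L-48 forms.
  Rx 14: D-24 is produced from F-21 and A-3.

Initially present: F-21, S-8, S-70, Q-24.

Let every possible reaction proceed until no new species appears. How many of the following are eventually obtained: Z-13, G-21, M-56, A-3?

F-21 and S-70 present → Z-13 forms (Rx 5).
Q-24, Z-13, and F-21 present → L-6 forms (Rx 7).
F-21, Q-24, and L-6 present → M-56 forms (Rx 10).
Z-13: reached.
G-21 would need L-48 and C-58 (Rx 11), but C-58 never forms.
M-56: reached.
A-3 would need C-58 and L-48 (Rx 12), but C-58 never forms.
Reached: Z-13 and M-56 — 2 of the 4.

2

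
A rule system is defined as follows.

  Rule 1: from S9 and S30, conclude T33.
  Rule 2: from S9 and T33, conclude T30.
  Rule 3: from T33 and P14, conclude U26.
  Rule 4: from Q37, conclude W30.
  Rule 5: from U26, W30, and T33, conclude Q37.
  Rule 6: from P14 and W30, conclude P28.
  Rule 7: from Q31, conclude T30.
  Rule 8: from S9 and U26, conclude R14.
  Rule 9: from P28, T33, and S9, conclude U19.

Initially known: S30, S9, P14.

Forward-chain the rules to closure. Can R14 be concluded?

From S9 and S30, Rule 1 gives T33.
T33 and P14 hold, so U26 follows (Rule 3).
S9 and U26 hold, so R14 follows (Rule 8).

Yes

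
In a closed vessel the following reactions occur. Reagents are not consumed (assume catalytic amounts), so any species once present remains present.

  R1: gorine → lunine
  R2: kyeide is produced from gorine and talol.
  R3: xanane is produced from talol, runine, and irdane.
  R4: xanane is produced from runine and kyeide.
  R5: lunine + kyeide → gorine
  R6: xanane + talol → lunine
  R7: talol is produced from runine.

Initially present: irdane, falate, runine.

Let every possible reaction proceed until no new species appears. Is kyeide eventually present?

No

kyeide would need gorine and talol (R2), but gorine never forms.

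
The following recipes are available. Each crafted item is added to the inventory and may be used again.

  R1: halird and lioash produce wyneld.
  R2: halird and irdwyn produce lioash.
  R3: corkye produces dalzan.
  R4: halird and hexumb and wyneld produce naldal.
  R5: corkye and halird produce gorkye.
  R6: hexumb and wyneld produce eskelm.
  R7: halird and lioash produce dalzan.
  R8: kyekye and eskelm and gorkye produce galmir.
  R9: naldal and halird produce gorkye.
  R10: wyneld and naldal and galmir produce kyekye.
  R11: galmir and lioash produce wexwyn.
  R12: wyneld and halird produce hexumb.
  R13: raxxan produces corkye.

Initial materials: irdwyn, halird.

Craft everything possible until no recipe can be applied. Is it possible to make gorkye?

Yes

halird and irdwyn → lioash (R2).
halird and lioash → wyneld (R1).
Using R12, wyneld and halird make hexumb.
Using R4, halird, hexumb, and wyneld make naldal.
naldal and halird → gorkye (R9).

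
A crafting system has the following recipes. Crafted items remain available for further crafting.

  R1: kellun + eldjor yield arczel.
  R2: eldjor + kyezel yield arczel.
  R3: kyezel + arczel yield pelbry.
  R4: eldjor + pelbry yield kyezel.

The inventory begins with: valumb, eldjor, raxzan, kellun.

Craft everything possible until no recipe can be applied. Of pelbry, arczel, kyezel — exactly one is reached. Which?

kellun + eldjor → arczel (R1).
pelbry would need kyezel and arczel (R3), but kyezel is never obtained. kyezel would need eldjor and pelbry (R4), but pelbry is never obtained.

arczel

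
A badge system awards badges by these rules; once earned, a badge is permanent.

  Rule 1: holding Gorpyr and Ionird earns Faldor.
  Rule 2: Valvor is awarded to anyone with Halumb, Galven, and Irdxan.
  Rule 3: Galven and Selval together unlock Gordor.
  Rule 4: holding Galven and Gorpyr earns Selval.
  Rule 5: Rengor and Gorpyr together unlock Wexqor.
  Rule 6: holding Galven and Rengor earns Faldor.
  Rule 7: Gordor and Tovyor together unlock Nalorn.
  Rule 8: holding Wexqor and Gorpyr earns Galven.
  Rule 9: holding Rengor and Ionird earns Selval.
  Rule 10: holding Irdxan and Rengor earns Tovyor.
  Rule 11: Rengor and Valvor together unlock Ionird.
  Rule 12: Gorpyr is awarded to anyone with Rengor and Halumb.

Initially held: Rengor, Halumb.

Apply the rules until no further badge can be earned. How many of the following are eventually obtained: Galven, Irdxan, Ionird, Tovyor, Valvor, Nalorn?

1

With Rengor and Halumb, Gorpyr is earned (Rule 12).
With Rengor and Gorpyr, Wexqor is earned (Rule 5).
With Wexqor and Gorpyr, Galven is earned (Rule 8).
Galven: reached.
No rule produces Irdxan, and it is not given.
Ionird would need Rengor and Valvor (Rule 11), but Valvor is never earned.
Tovyor would need Irdxan and Rengor (Rule 10), but Irdxan is never earned.
Valvor would need Halumb, Galven, and Irdxan (Rule 2), but Irdxan is never earned.
Nalorn would need Gordor and Tovyor (Rule 7), but Tovyor is never earned.
Reached: Galven — 1 of the 6.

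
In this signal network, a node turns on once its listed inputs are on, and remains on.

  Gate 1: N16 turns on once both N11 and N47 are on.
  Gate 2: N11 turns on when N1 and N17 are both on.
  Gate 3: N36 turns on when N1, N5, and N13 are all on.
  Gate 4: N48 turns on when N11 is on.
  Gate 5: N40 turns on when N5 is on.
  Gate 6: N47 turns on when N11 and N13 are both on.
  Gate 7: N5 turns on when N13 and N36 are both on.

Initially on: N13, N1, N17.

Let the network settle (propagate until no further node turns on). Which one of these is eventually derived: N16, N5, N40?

N16

N1 and N17 are on, so N11 turns on (Gate 2).
Gate 6: N11 and N13 on → N47 on.
Gate 1: N11 and N47 on → N16 on.
N40 would need N5 (Gate 5), but N5 never turns on. N5 would need N13 and N36 (Gate 7), but N36 never turns on.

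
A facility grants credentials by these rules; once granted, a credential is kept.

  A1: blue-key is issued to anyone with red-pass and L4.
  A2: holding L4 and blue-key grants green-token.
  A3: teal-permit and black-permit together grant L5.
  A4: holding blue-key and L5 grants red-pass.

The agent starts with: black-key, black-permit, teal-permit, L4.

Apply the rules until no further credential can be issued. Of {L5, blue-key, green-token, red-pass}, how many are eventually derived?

Holding teal-permit and black-permit grants L5 (A3).
L5: reached.
blue-key would need red-pass and L4 (A1), but red-pass is never granted.
green-token would need L4 and blue-key (A2), but blue-key is never granted.
red-pass would need blue-key and L5 (A4), but blue-key is never granted.
Reached: L5 — 1 of the 4.

1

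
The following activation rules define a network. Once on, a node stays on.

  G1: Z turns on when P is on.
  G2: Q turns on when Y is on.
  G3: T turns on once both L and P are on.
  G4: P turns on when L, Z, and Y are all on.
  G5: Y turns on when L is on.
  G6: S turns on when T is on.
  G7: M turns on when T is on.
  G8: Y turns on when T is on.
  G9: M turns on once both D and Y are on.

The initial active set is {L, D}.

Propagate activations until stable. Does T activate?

T would need L and P (G3), but P never turns on.

No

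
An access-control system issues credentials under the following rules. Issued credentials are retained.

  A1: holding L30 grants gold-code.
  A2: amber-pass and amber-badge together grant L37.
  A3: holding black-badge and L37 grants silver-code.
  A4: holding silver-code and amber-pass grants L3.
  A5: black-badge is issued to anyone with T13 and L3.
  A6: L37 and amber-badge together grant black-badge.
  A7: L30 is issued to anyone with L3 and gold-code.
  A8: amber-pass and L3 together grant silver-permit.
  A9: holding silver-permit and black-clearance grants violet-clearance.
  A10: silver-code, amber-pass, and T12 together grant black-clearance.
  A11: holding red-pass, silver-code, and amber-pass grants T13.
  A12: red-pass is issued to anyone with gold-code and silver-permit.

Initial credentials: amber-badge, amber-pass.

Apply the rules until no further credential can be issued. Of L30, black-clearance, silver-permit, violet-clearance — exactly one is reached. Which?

silver-permit

Holding amber-pass and amber-badge grants L37 (A2).
Holding L37 and amber-badge grants black-badge (A6).
Holding black-badge and L37 grants silver-code (A3).
Holding silver-code and amber-pass grants L3 (A4).
Holding amber-pass and L3 grants silver-permit (A8).
violet-clearance would need silver-permit and black-clearance (A9), but black-clearance is never granted. L30 would need L3 and gold-code (A7), but gold-code is never granted. black-clearance would need silver-code, amber-pass, and T12 (A10), but T12 is never granted.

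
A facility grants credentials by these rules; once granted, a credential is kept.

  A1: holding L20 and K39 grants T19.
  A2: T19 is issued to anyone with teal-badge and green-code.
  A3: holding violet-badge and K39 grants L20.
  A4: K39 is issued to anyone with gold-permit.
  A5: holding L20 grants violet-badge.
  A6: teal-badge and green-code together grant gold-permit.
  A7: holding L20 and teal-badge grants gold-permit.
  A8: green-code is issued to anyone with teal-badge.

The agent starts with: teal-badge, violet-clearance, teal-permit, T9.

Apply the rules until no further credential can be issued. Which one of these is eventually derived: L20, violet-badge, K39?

Holding teal-badge grants green-code (A8).
Holding teal-badge and green-code grants gold-permit (A6).
Holding gold-permit grants K39 (A4).
L20 would need violet-badge and K39 (A3), but violet-badge is never granted. violet-badge would need L20 (A5), but L20 is never granted.

K39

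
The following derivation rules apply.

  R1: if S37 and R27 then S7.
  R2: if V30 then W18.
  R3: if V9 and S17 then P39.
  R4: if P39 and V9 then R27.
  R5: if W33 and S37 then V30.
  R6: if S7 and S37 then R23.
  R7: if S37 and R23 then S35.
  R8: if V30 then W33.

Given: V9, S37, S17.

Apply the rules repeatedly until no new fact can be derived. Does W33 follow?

W33 would need V30 (R8), but V30 is never established.

No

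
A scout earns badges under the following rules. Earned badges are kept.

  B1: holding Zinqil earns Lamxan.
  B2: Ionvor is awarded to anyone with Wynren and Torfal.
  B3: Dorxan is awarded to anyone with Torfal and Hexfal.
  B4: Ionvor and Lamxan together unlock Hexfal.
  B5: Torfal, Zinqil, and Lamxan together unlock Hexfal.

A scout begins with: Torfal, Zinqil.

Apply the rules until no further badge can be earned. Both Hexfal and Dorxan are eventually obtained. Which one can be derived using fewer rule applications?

Hexfal: With Zinqil, Lamxan is earned (B1). With Torfal, Zinqil, and Lamxan, Hexfal is earned (B5). [2 rule applications]
Dorxan: With Zinqil, Lamxan is earned (B1). With Torfal, Zinqil, and Lamxan, Hexfal is earned (B5). With Torfal and Hexfal, Dorxan is earned (B3). [3 rule applications]
Hexfal needs fewer.

Hexfal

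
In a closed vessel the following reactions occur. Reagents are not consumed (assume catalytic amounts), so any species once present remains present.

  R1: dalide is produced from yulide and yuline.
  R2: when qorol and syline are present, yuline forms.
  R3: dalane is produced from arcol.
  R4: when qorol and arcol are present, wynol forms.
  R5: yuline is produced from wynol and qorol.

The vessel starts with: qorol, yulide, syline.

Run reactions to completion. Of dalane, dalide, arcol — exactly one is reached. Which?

qorol and syline present → yuline forms (R2).
yulide and yuline present → dalide forms (R1).
dalane would need arcol (R3), but arcol never forms. No rule produces arcol, and it is not given.

dalide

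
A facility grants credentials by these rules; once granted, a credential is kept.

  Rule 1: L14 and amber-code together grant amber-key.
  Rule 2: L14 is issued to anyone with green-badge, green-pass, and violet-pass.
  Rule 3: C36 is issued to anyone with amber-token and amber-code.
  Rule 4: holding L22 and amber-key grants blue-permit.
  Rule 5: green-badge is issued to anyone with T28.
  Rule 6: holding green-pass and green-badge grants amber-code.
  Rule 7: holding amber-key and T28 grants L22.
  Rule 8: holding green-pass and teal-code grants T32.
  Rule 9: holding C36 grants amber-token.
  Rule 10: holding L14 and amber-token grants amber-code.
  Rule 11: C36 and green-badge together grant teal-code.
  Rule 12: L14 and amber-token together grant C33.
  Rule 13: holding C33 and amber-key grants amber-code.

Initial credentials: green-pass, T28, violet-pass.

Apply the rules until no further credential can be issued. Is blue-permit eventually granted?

Holding T28 grants green-badge (Rule 5).
Holding green-badge, green-pass, and violet-pass grants L14 (Rule 2).
Holding green-pass and green-badge grants amber-code (Rule 6).
Holding L14 and amber-code grants amber-key (Rule 1).
Holding amber-key and T28 grants L22 (Rule 7).
Holding L22 and amber-key grants blue-permit (Rule 4).

Yes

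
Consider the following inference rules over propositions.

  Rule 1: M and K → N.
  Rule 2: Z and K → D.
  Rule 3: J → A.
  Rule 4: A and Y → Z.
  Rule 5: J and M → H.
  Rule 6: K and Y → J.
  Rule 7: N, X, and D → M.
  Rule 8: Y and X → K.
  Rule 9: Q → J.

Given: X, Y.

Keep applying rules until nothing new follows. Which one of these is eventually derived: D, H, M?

D

Y and X hold, so K follows (Rule 8).
K and Y hold, so J follows (Rule 6).
J holds, so A follows (Rule 3).
From A and Y, Rule 4 gives Z.
From Z and K, Rule 2 gives D.
M would need N, X, and D (Rule 7), but N is never established. H would need J and M (Rule 5), but M is never established.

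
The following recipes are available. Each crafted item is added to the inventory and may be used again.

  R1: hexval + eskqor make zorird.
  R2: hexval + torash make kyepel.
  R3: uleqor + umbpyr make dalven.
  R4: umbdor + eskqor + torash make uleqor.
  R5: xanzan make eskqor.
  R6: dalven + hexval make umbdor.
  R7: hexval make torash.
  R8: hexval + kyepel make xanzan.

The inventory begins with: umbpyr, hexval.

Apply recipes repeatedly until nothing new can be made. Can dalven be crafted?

dalven would need uleqor and umbpyr (R3), but uleqor is never obtained.

No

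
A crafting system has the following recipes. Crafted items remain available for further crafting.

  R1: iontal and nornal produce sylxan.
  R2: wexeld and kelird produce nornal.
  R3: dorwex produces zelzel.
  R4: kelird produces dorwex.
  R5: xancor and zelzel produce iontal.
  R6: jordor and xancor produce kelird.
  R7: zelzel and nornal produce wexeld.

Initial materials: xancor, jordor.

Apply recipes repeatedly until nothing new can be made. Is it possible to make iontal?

Yes

Using R6, jordor and xancor make kelird.
Using R4, kelird makes dorwex.
Using R3, dorwex makes zelzel.
xancor and zelzel → iontal (R5).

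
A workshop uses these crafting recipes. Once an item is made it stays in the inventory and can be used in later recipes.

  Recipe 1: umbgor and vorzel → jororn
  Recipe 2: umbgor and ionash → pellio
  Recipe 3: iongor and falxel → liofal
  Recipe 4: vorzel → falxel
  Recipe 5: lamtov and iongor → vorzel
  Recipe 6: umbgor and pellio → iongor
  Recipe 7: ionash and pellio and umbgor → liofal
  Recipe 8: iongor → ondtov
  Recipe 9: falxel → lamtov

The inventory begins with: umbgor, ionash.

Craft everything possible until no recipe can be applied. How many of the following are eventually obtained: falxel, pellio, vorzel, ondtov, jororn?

Using Recipe 2, umbgor and ionash make pellio.
umbgor and pellio → iongor (Recipe 6).
Using Recipe 8, iongor makes ondtov.
falxel would need vorzel (Recipe 4), but vorzel is never obtained.
pellio: reached.
vorzel would need lamtov and iongor (Recipe 5), but lamtov is never obtained.
ondtov: reached.
jororn would need umbgor and vorzel (Recipe 1), but vorzel is never obtained.
Reached: pellio and ondtov — 2 of the 5.

2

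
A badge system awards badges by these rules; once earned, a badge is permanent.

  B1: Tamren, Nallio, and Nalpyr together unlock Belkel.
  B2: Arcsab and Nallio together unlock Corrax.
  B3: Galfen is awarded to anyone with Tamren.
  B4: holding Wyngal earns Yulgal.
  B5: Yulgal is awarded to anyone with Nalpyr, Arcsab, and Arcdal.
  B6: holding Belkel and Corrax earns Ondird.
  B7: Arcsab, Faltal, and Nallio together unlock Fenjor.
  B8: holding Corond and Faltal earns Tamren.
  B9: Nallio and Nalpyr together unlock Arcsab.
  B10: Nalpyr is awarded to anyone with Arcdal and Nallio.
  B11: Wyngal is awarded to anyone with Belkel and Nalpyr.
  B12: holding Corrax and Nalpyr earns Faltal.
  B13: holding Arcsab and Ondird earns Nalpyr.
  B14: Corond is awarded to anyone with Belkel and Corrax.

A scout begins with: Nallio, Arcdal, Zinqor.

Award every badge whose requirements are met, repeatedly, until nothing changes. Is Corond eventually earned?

Corond would need Belkel and Corrax (B14), but Belkel is never earned.

No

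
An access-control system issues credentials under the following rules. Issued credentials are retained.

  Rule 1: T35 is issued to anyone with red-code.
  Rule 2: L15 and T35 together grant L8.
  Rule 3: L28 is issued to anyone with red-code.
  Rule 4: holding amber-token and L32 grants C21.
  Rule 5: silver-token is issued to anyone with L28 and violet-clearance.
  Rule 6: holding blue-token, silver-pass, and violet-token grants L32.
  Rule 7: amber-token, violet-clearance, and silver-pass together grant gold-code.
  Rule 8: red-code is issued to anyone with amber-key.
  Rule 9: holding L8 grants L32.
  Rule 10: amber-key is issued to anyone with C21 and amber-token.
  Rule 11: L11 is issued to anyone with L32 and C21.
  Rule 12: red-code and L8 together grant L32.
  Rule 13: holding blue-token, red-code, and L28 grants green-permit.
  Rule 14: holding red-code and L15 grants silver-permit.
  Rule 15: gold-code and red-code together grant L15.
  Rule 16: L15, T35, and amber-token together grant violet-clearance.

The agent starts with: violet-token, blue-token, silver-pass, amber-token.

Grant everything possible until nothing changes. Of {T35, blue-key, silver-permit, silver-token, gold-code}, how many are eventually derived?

Holding blue-token, silver-pass, and violet-token grants L32 (Rule 6).
Holding amber-token and L32 grants C21 (Rule 4).
Holding C21 and amber-token grants amber-key (Rule 10).
Holding amber-key grants red-code (Rule 8).
Holding red-code grants T35 (Rule 1).
T35: reached.
No rule produces blue-key, and it is not given.
silver-permit would need red-code and L15 (Rule 14), but L15 is never granted.
silver-token would need L28 and violet-clearance (Rule 5), but violet-clearance is never granted.
gold-code would need amber-token, violet-clearance, and silver-pass (Rule 7), but violet-clearance is never granted.
Reached: T35 — 1 of the 5.

1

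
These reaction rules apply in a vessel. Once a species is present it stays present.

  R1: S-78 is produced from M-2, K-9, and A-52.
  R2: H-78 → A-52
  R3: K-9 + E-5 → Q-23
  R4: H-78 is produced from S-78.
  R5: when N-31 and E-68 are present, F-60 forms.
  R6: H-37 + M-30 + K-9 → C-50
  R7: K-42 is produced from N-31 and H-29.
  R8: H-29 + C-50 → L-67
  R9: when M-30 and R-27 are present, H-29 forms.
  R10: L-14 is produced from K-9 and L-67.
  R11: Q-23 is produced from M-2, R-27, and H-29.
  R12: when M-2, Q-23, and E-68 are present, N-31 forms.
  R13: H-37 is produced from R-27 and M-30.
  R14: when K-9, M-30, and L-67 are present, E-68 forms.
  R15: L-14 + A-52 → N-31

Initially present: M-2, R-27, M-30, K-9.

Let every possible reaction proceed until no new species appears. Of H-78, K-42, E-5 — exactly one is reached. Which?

K-42

R-27 and M-30 present → H-37 forms (R13).
M-30 and R-27 present → H-29 forms (R9).
H-37, M-30, and K-9 present → C-50 forms (R6).
M-2, R-27, and H-29 present → Q-23 forms (R11).
H-29 and C-50 present → L-67 forms (R8).
K-9, M-30, and L-67 present → E-68 forms (R14).
M-2, Q-23, and E-68 present → N-31 forms (R12).
N-31 and H-29 present → K-42 forms (R7).
H-78 would need S-78 (R4), but S-78 never forms. No rule produces E-5, and it is not given.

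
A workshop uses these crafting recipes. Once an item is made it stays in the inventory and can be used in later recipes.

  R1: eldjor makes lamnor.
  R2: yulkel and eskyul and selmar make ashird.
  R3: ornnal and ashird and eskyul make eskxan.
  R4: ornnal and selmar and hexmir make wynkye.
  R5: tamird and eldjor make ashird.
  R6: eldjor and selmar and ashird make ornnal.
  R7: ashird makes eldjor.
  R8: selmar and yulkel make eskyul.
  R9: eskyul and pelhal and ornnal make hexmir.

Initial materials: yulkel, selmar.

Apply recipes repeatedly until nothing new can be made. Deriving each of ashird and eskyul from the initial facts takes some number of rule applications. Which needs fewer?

eskyul: selmar and yulkel → eskyul (R8). [1 rule application]
ashird: selmar and yulkel → eskyul (R8). Using R2, yulkel, eskyul, and selmar make ashird. [2 rule applications]
eskyul needs fewer.

eskyul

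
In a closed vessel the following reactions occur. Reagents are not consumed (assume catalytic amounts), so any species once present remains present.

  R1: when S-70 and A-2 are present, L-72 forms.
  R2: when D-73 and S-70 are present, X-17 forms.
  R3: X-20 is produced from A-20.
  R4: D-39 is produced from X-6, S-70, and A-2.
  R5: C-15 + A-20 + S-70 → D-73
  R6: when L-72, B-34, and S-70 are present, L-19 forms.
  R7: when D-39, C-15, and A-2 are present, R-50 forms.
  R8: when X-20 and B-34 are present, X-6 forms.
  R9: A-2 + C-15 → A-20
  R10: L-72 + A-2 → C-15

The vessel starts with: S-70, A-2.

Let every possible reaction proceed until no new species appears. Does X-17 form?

Yes

S-70 and A-2 present → L-72 forms (R1).
L-72 and A-2 present → C-15 forms (R10).
A-2 and C-15 present → A-20 forms (R9).
C-15, A-20, and S-70 present → D-73 forms (R5).
D-73 and S-70 present → X-17 forms (R2).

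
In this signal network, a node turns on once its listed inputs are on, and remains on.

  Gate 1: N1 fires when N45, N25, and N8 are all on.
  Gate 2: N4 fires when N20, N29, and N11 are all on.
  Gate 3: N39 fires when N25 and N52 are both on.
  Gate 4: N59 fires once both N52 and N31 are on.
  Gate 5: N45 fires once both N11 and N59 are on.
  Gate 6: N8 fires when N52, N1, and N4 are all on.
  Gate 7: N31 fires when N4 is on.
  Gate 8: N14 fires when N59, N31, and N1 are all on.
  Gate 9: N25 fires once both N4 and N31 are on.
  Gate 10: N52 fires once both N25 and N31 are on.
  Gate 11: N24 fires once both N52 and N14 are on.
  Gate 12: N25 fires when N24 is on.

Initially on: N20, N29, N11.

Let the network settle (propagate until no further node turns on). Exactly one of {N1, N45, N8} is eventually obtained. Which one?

Gate 2: N20, N29, and N11 on → N4 on.
N4 is on, so N31 fires (Gate 7).
N4 and N31 are on, so N25 fires (Gate 9).
Gate 10: N25 and N31 on → N52 on.
Gate 4: N52 and N31 on → N59 on.
N11 and N59 are on, so N45 fires (Gate 5).
N1 would need N45, N25, and N8 (Gate 1), but N8 never turns on. N8 would need N52, N1, and N4 (Gate 6), but N1 never turns on.

N45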